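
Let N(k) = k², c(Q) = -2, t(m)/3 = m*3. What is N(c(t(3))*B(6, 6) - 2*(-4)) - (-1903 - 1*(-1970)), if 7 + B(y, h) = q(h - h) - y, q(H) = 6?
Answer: 417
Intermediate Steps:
t(m) = 9*m (t(m) = 3*(m*3) = 3*(3*m) = 9*m)
B(y, h) = -1 - y (B(y, h) = -7 + (6 - y) = -1 - y)
N(c(t(3))*B(6, 6) - 2*(-4)) - (-1903 - 1*(-1970)) = (-2*(-1 - 1*6) - 2*(-4))² - (-1903 - 1*(-1970)) = (-2*(-1 - 6) + 8)² - (-1903 + 1970) = (-2*(-7) + 8)² - 1*67 = (14 + 8)² - 67 = 22² - 67 = 484 - 67 = 417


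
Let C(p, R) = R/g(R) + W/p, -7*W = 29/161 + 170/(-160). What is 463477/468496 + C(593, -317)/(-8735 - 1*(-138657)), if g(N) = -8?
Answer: 5750761071622363/5811244578988576 ≈ 0.98959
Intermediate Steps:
W = 2273/18032 (W = -(29/161 + 170/(-160))/7 = -(29*(1/161) + 170*(-1/160))/7 = -(29/161 - 17/16)/7 = -⅐*(-2273/2576) = 2273/18032 ≈ 0.12605)
C(p, R) = -R/8 + 2273/(18032*p) (C(p, R) = R/(-8) + 2273/(18032*p) = R*(-⅛) + 2273/(18032*p) = -R/8 + 2273/(18032*p))
463477/468496 + C(593, -317)/(-8735 - 1*(-138657)) = 463477/468496 + (-⅛*(-317) + (2273/18032)/593)/(-8735 - 1*(-138657)) = 463477*(1/468496) + (317/8 + (2273/18032)*(1/593))/(-8735 + 138657) = 66211/66928 + (317/8 + 2273/10692976)/129922 = 66211/66928 + (423711447/10692976)*(1/129922) = 66211/66928 + 423711447/1389252827872 = 5750761071622363/5811244578988576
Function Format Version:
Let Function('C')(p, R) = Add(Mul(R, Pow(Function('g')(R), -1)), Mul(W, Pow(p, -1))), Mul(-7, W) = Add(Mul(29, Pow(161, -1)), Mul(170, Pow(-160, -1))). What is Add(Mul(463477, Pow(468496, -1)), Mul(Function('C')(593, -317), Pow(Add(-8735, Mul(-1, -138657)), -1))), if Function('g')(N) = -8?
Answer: Rational(5750761071622363, 5811244578988576) ≈ 0.98959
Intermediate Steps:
W = Rational(2273, 18032) (W = Mul(Rational(-1, 7), Add(Mul(29, Pow(161, -1)), Mul(170, Pow(-160, -1)))) = Mul(Rational(-1, 7), Add(Mul(29, Rational(1, 161)), Mul(170, Rational(-1, 160)))) = Mul(Rational(-1, 7), Add(Rational(29, 161), Rational(-17, 16))) = Mul(Rational(-1, 7), Rational(-2273, 2576)) = Rational(2273, 18032) ≈ 0.12605)
Function('C')(p, R) = Add(Mul(Rational(-1, 8), R), Mul(Rational(2273, 18032), Pow(p, -1))) (Function('C')(p, R) = Add(Mul(R, Pow(-8, -1)), Mul(Rational(2273, 18032), Pow(p, -1))) = Add(Mul(R, Rational(-1, 8)), Mul(Rational(2273, 18032), Pow(p, -1))) = Add(Mul(Rational(-1, 8), R), Mul(Rational(2273, 18032), Pow(p, -1))))
Add(Mul(463477, Pow(468496, -1)), Mul(Function('C')(593, -317), Pow(Add(-8735, Mul(-1, -138657)), -1))) = Add(Mul(463477, Pow(468496, -1)), Mul(Add(Mul(Rational(-1, 8), -317), Mul(Rational(2273, 18032), Pow(593, -1))), Pow(Add(-8735, Mul(-1, -138657)), -1))) = Add(Mul(463477, Rational(1, 468496)), Mul(Add(Rational(317, 8), Mul(Rational(2273, 18032), Rational(1, 593))), Pow(Add(-8735, 138657), -1))) = Add(Rational(66211, 66928), Mul(Add(Rational(317, 8), Rational(2273, 10692976)), Pow(129922, -1))) = Add(Rational(66211, 66928), Mul(Rational(423711447, 10692976), Rational(1, 129922))) = Add(Rational(66211, 66928), Rational(423711447, 1389252827872)) = Rational(5750761071622363, 5811244578988576)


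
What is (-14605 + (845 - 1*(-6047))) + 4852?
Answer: -2861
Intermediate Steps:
(-14605 + (845 - 1*(-6047))) + 4852 = (-14605 + (845 + 6047)) + 4852 = (-14605 + 6892) + 4852 = -7713 + 4852 = -2861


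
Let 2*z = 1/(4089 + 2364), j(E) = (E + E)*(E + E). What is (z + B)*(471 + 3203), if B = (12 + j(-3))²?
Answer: 54623975725/6453 ≈ 8.4649e+6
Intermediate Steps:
j(E) = 4*E² (j(E) = (2*E)*(2*E) = 4*E²)
z = 1/12906 (z = 1/(2*(4089 + 2364)) = (½)/6453 = (½)*(1/6453) = 1/12906 ≈ 7.7483e-5)
B = 2304 (B = (12 + 4*(-3)²)² = (12 + 4*9)² = (12 + 36)² = 48² = 2304)
(z + B)*(471 + 3203) = (1/12906 + 2304)*(471 + 3203) = (29735425/12906)*3674 = 54623975725/6453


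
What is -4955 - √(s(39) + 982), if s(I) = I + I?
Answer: -4955 - 2*√265 ≈ -4987.6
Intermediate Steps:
s(I) = 2*I
-4955 - √(s(39) + 982) = -4955 - √(2*39 + 982) = -4955 - √(78 + 982) = -4955 - √1060 = -4955 - 2*√265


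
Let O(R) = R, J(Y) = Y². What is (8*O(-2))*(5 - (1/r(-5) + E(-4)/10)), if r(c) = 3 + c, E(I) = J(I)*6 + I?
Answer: 296/5 ≈ 59.200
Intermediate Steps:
E(I) = I + 6*I² (E(I) = I²*6 + I = 6*I² + I = I + 6*I²)
(8*O(-2))*(5 - (1/r(-5) + E(-4)/10)) = (8*(-2))*(5 - (1/(3 - 5) - 4*(1 + 6*(-4))/10)) = -16*(5 - (1/(-2) - 4*(1 - 24)*(⅒))) = -16*(5 - (1*(-½) - 4*(-23)*(⅒))) = -16*(5 - (-½ + 92*(⅒))) = -16*(5 - (-½ + 46/5)) = -16*(5 - 1*87/10) = -16*(5 - 87/10) = -16*(-37/10) = 296/5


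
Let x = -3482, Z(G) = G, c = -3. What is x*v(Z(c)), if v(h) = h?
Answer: 10446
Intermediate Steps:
x*v(Z(c)) = -3482*(-3) = 10446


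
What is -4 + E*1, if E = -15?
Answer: -19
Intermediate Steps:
-4 + E*1 = -4 - 15*1 = -4 - 15 = -19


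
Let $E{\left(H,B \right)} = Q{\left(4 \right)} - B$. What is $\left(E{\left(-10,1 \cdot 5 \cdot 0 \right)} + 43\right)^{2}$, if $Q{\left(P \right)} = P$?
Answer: $2209$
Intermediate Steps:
$E{\left(H,B \right)} = 4 - B$
$\left(E{\left(-10,1 \cdot 5 \cdot 0 \right)} + 43\right)^{2} = \left(\left(4 - 1 \cdot 5 \cdot 0\right) + 43\right)^{2} = \left(\left(4 - 5 \cdot 0\right) + 43\right)^{2} = \left(\left(4 - 0\right) + 43\right)^{2} = \left(\left(4 + 0\right) + 43\right)^{2} = \left(4 + 43\right)^{2} = 47^{2} = 2209$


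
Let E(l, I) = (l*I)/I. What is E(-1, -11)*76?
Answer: -76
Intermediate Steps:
E(l, I) = l (E(l, I) = (I*l)/I = l)
E(-1, -11)*76 = -1*76 = -76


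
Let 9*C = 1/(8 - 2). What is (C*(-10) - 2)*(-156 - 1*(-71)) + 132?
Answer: 8579/27 ≈ 317.74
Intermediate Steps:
C = 1/54 (C = 1/(9*(8 - 2)) = (⅑)/6 = (⅑)*(⅙) = 1/54 ≈ 0.018519)
(C*(-10) - 2)*(-156 - 1*(-71)) + 132 = ((1/54)*(-10) - 2)*(-156 - 1*(-71)) + 132 = (-5/27 - 2)*(-156 + 71) + 132 = -59/27*(-85) + 132 = 5015/27 + 132 = 8579/27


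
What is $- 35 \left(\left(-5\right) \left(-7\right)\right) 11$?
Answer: $-13475$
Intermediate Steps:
$- 35 \left(\left(-5\right) \left(-7\right)\right) 11 = \left(-35\right) 35 \cdot 11 = \left(-1225\right) 11 = -13475$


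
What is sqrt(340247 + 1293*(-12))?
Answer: sqrt(324731) ≈ 569.85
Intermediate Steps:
sqrt(340247 + 1293*(-12)) = sqrt(340247 - 15516) = sqrt(324731)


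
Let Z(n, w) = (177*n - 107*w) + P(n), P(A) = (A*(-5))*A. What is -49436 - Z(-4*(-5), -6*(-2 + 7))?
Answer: -54186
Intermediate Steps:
P(A) = -5*A² (P(A) = (-5*A)*A = -5*A²)
Z(n, w) = -107*w - 5*n² + 177*n (Z(n, w) = (177*n - 107*w) - 5*n² = (-107*w + 177*n) - 5*n² = -107*w - 5*n² + 177*n)
-49436 - Z(-4*(-5), -6*(-2 + 7)) = -49436 - (-(-642)*(-2 + 7) - 5*(-4*(-5))² + 177*(-4*(-5))) = -49436 - (-(-642)*5 - 5*20² + 177*20) = -49436 - (-107*(-30) - 5*400 + 3540) = -49436 - (3210 - 2000 + 3540) = -49436 - 1*4750 = -49436 - 4750 = -54186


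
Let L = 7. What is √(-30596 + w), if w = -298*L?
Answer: I*√32682 ≈ 180.78*I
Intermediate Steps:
w = -2086 (w = -298*7 = -2086)
√(-30596 + w) = √(-30596 - 2086) = √(-32682) = I*√32682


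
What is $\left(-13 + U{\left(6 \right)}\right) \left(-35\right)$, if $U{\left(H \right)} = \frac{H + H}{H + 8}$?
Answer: $425$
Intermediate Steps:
$U{\left(H \right)} = \frac{2 H}{8 + H}$
$\left(-13 + U{\left(6 \right)}\right) \left(-35\right) = \left(-13 + 2 \cdot 6 \frac{1}{8 + 6}\right) \left(-35\right) = \left(-13 + 2 \cdot 6 \cdot \frac{1}{14}\right) \left(-35\right) = \left(-13 + \frac{6}{7}\right) \left(-35\right) = \left(- \frac{85}{7}\right) \left(-35\right) = 425$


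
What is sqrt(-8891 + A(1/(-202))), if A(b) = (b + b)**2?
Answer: I*sqrt(90697090)/101 ≈ 94.292*I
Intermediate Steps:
A(b) = 4*b**2 (A(b) = (2*b)**2 = 4*b**2)
sqrt(-8891 + A(1/(-202))) = sqrt(-8891 + 4*(1/(-202))**2) = sqrt(-8891 + 4*(-1/202)**2) = sqrt(-8891 + 4*(1/40804)) = sqrt(-8891 + 1/10201) = sqrt(-90697090/10201) = I*sqrt(90697090)/101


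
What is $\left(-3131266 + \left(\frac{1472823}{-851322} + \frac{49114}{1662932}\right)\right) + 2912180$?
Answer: $- \frac{12923349888779553}{58987108171} \approx -2.1909 \cdot 10^{5}$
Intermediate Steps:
$\left(-3131266 + \left(\frac{1472823}{-851322} + \frac{49114}{1662932}\right)\right) + 2912180 = \left(-3131266 + \left(1472823 \left(- \frac{1}{851322}\right) + 49114 \cdot \frac{1}{1662932}\right)\right) + 2912180 = \left(-3131266 + \left(- \frac{490941}{283774} + \frac{24557}{831466}\right)\right) + 2912180 = \left(-3131266 - \frac{100308027847}{58987108171}\right) + 2912180 = - \frac{184704426562202333}{58987108171} + 2912180 = - \frac{12923349888779553}{58987108171}$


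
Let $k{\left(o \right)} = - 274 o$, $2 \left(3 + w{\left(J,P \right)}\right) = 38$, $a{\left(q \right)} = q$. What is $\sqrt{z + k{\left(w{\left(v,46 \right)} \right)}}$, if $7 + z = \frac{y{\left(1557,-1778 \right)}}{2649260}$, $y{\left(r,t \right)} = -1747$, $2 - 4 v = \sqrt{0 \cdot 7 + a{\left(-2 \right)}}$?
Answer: $\frac{i \sqrt{7704645757692205}}{1324630} \approx 66.265 i$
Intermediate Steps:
$v = \frac{1}{2} - \frac{i \sqrt{2}}{4}$ ($v = \frac{1}{2} - \frac{\sqrt{0 \cdot 7 - 2}}{4} = \frac{1}{2} - \frac{\sqrt{0 - 2}}{4} = \frac{1}{2} - \frac{\sqrt{-2}}{4} = \frac{1}{2} - \frac{i \sqrt{2}}{4} \approx 0.5 - 0.35355 i$)
$w{\left(J,P \right)} = 16$ ($w{\left(J,P \right)} = -3 + \frac{1}{2} \cdot 38 = -3 + 19 = 16$)
$z = - \frac{18546567}{2649260}$ ($z = -7 - \frac{1747}{2649260} = - \frac{18546567}{2649260} \approx -7.0007$)
$\sqrt{z + k{\left(w{\left(v,46 \right)} \right)}} = \sqrt{- \frac{18546567}{2649260} - 4384} = \sqrt{- \frac{11632902407}{2649260}} = \frac{i \sqrt{7704645757692205}}{1324630}$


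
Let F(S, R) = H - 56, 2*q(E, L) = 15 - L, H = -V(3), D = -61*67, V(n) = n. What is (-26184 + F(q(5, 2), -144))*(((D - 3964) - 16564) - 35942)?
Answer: 1589197351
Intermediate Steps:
D = -4087
H = -3 (H = -1*3 = -3)
q(E, L) = 15/2 - L/2 (q(E, L) = (15 - L)/2 = 15/2 - L/2)
F(S, R) = -59 (F(S, R) = -3 - 56 = -59)
(-26184 + F(q(5, 2), -144))*(((D - 3964) - 16564) - 35942) = (-26184 - 59)*(((-4087 - 3964) - 16564) - 35942) = -26243*((-8051 - 16564) - 35942) = -26243*(-24615 - 35942) = -26243*(-60557) = 1589197351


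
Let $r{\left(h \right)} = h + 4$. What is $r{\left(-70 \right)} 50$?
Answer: $-3300$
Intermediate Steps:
$r{\left(h \right)} = 4 + h$
$r{\left(-70 \right)} 50 = \left(4 - 70\right) 50 = \left(-66\right) 50 = -3300$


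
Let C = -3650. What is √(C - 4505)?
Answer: I*√8155 ≈ 90.305*I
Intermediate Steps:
√(C - 4505) = √(-3650 - 4505) = √(-8155) = I*√8155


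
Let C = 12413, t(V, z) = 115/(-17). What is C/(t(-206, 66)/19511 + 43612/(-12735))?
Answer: -52432933359285/14466997969 ≈ -3624.3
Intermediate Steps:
t(V, z) = -115/17 (t(V, z) = 115*(-1/17) = -115/17)
C/(t(-206, 66)/19511 + 43612/(-12735)) = 12413/(-115/17/19511 + 43612/(-12735)) = 12413/(-115/17*1/19511 + 43612*(-1/12735)) = 12413/(-115/331687 - 43612/12735) = 12413/(-14466997969/4224033945) = 12413*(-4224033945/14466997969) = -52432933359285/14466997969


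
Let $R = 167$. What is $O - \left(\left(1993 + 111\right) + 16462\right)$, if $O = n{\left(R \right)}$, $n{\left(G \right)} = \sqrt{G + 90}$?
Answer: $-18566 + \sqrt{257} \approx -18550.0$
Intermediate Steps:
$n{\left(G \right)} = \sqrt{90 + G}$
$O = \sqrt{257}$ ($O = \sqrt{90 + 167} = \sqrt{257} \approx 16.031$)
$O - \left(\left(1993 + 111\right) + 16462\right) = \sqrt{257} - \left(\left(1993 + 111\right) + 16462\right) = \sqrt{257} - \left(2104 + 16462\right) = \sqrt{257} - 18566 = -18566 + \sqrt{257}$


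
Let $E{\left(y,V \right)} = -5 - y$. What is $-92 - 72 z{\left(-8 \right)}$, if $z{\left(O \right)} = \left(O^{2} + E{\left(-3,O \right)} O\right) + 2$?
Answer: $-5996$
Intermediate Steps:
$z{\left(O \right)} = 2 + O^{2} - 2 O$ ($z{\left(O \right)} = \left(O^{2} + \left(-5 - -3\right) O\right) + 2 = \left(O^{2} + \left(-5 + 3\right) O\right) + 2 = \left(O^{2} - 2 O\right) + 2 = 2 + O^{2} - 2 O$)
$-92 - 72 z{\left(-8 \right)} = -92 - 72 \left(2 + \left(-8\right)^{2} - -16\right) = -92 - 72 \left(2 + 64 + 16\right) = -92 - 5904 = -5996$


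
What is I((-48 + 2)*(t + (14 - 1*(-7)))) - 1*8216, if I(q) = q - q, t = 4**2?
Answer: -8216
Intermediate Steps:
t = 16
I(q) = 0
I((-48 + 2)*(t + (14 - 1*(-7)))) - 1*8216 = 0 - 1*8216 = 0 - 8216 = -8216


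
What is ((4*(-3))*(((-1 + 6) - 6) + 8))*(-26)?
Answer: 2184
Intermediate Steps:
((4*(-3))*(((-1 + 6) - 6) + 8))*(-26) = -12*((5 - 6) + 8)*(-26) = -12*(-1 + 8)*(-26) = -12*7*(-26) = -84*(-26) = 2184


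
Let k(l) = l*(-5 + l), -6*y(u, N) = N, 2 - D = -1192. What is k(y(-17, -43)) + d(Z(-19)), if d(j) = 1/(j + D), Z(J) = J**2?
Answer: 869281/55980 ≈ 15.528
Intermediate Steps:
D = 1194 (D = 2 - 1*(-1192) = 2 + 1192 = 1194)
y(u, N) = -N/6
d(j) = 1/(1194 + j) (d(j) = 1/(j + 1194) = 1/(1194 + j))
k(y(-17, -43)) + d(Z(-19)) = (-1/6*(-43))*(-5 - 1/6*(-43)) + 1/(1194 + (-19)**2) = 43*(-5 + 43/6)/6 + 1/(1194 + 361) = (43/6)*(13/6) + 1/1555 = 559/36 + 1/1555 = 869281/55980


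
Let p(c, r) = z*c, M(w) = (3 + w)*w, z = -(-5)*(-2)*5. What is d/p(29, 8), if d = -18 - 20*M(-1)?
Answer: -11/725 ≈ -0.015172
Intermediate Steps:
z = -50 (z = -1*10*5 = -10*5 = -50)
M(w) = w*(3 + w)
p(c, r) = -50*c
d = 22 (d = -18 - (-20)*(3 - 1) = -18 - (-20)*2 = -18 - 20*(-2) = -18 + 40 = 22)
d/p(29, 8) = 22/((-50*29)) = 22/(-1450) = 22*(-1/1450) = -11/725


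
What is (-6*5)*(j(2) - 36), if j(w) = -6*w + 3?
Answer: 1350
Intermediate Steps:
j(w) = 3 - 6*w
(-6*5)*(j(2) - 36) = (-6*5)*((3 - 6*2) - 36) = -30*((3 - 12) - 36) = -30*(-9 - 36) = -30*(-45) = 1350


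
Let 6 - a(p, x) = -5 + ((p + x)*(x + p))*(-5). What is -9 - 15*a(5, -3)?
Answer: -474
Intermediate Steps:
a(p, x) = 11 + 5*(p + x)² (a(p, x) = 6 - (-5 + ((p + x)*(x + p))*(-5)) = 6 - (-5 + ((p + x)*(p + x))*(-5)) = 6 - (-5 + (p + x)²*(-5)) = 6 - (-5 - 5*(p + x)²) = 6 + (5 + 5*(p + x)²) = 11 + 5*(p + x)²)
-9 - 15*a(5, -3) = -9 - 15*(11 + 5*(5 - 3)²) = -9 - 15*(11 + 5*2²) = -9 - 15*(11 + 5*4) = -9 - 15*(11 + 20) = -9 - 15*31 = -9 - 465 = -474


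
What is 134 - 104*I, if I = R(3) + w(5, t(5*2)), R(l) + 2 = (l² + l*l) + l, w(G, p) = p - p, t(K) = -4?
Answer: -1842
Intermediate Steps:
w(G, p) = 0
R(l) = -2 + l + 2*l² (R(l) = -2 + ((l² + l*l) + l) = -2 + ((l² + l²) + l) = -2 + (2*l² + l) = -2 + (l + 2*l²) = -2 + l + 2*l²)
I = 19 (I = (-2 + 3 + 2*3²) + 0 = (-2 + 3 + 2*9) + 0 = (-2 + 3 + 18) + 0 = 19 + 0 = 19)
134 - 104*I = 134 - 104*19 = 134 - 1976 = -1842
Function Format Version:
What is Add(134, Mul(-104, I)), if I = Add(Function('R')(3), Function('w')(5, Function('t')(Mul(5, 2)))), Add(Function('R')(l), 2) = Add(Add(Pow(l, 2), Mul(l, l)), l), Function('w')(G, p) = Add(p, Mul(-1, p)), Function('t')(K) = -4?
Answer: -1842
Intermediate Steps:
Function('w')(G, p) = 0
Function('R')(l) = Add(-2, l, Mul(2, Pow(l, 2))) (Function('R')(l) = Add(-2, Add(Add(Pow(l, 2), Mul(l, l)), l)) = Add(-2, Add(Add(Pow(l, 2), Pow(l, 2)), l)) = Add(-2, Add(Mul(2, Pow(l, 2)), l)) = Add(-2, Add(l, Mul(2, Pow(l, 2)))) = Add(-2, l, Mul(2, Pow(l, 2))))
I = 19 (I = Add(Add(-2, 3, Mul(2, Pow(3, 2))), 0) = Add(Add(-2, 3, Mul(2, 9)), 0) = Add(Add(-2, 3, 18), 0) = Add(19, 0) = 19)
Add(134, Mul(-104, I)) = Add(134, Mul(-104, 19)) = Add(134, -1976) = -1842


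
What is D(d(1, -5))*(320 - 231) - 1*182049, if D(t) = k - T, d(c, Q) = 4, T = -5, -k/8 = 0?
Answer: -181604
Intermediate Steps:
k = 0 (k = -8*0 = 0)
D(t) = 5 (D(t) = 0 - 1*(-5) = 0 + 5 = 5)
D(d(1, -5))*(320 - 231) - 1*182049 = 5*(320 - 231) - 1*182049 = 5*89 - 182049 = 445 - 182049 = -181604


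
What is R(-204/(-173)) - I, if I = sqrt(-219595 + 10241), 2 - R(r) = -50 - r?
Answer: 9200/173 - I*sqrt(209354) ≈ 53.179 - 457.55*I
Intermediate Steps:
R(r) = 52 + r (R(r) = 2 - (-50 - r) = 2 + (50 + r) = 52 + r)
I = I*sqrt(209354) (I = sqrt(-209354) = I*sqrt(209354) ≈ 457.55*I)
R(-204/(-173)) - I = (52 - 204/(-173)) - I*sqrt(209354) = (52 - 204*(-1/173)) - I*sqrt(209354) = (52 + 204/173) - I*sqrt(209354) = 9200/173 - I*sqrt(209354)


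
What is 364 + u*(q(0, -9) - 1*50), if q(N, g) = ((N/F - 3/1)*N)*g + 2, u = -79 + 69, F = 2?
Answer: 844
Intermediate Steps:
u = -10
q(N, g) = 2 + N*g*(-3 + N/2) (q(N, g) = ((N/2 - 3/1)*N)*g + 2 = ((N*(½) - 3*1)*N)*g + 2 = ((N/2 - 3)*N)*g + 2 = ((-3 + N/2)*N)*g + 2 = (N*(-3 + N/2))*g + 2 = N*g*(-3 + N/2) + 2 = 2 + N*g*(-3 + N/2))
364 + u*(q(0, -9) - 1*50) = 364 - 10*((2 + (½)*(-9)*0² - 3*0*(-9)) - 1*50) = 364 - 10*((2 + (½)*(-9)*0 + 0) - 50) = 364 - 10*((2 + 0 + 0) - 50) = 364 - 10*(2 - 50) = 364 - 10*(-48) = 364 + 480 = 844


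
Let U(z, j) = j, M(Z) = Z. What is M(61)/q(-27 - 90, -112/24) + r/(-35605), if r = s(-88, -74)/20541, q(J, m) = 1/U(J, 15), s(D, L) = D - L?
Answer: 669196509089/731362305 ≈ 915.00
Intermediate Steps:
q(J, m) = 1/15
r = -14/20541 (r = (-88 - 1*(-74))/20541 = (-88 + 74)*(1/20541) = -14*1/20541 = -14/20541 ≈ -0.00068156)
M(61)/q(-27 - 90, -112/24) + r/(-35605) = 61/(1/15) - 14/20541/(-35605) = 61*15 - 14/20541*(-1/35605) = 915 + 14/731362305 = 669196509089/731362305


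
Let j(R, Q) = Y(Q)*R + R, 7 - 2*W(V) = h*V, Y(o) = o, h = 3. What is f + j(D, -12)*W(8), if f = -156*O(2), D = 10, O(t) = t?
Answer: 623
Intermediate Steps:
W(V) = 7/2 - 3*V/2
j(R, Q) = R + Q*R (j(R, Q) = Q*R + R = R + Q*R)
f = -312 ≈ -312.00
f + j(D, -12)*W(8) = -312 + (10*(1 - 12))*(7/2 - 3/2*8) = -312 + (10*(-11))*(7/2 - 12) = -312 - 110*(-17/2) = -312 + 935 = 623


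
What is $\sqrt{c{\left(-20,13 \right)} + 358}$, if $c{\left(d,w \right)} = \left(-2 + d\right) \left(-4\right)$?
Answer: $\sqrt{446} \approx 21.119$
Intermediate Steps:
$c{\left(d,w \right)} = 8 - 4 d$
$\sqrt{c{\left(-20,13 \right)} + 358} = \sqrt{\left(8 - -80\right) + 358} = \sqrt{\left(8 + 80\right) + 358} = \sqrt{88 + 358} = \sqrt{446}$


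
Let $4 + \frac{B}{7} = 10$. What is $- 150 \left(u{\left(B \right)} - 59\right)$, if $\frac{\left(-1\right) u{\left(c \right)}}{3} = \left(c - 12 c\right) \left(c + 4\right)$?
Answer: $-9554550$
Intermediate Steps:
$B = 42$ ($B = -28 + 7 \cdot 10 = -28 + 70 = 42$)
$u{\left(c \right)} = 33 c \left(4 + c\right)$ ($u{\left(c \right)} = - 3 \left(c - 12 c\right) \left(c + 4\right) = - 3 - 11 c \left(4 + c\right) = - 3 \left(- 11 c \left(4 + c\right)\right) = 33 c \left(4 + c\right)$)
$- 150 \left(u{\left(B \right)} - 59\right) = - 150 \left(33 \cdot 42 \left(4 + 42\right) - 59\right) = - 150 \left(33 \cdot 42 \cdot 46 - 59\right) = - 150 \left(63756 - 59\right) = \left(-150\right) 63697 = -9554550$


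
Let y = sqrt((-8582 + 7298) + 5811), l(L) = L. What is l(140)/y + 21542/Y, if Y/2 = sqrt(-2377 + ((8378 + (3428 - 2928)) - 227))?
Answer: 140*sqrt(503)/1509 + 10771*sqrt(6274)/6274 ≈ 138.06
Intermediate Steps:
Y = 2*sqrt(6274) (Y = 2*sqrt(-2377 + ((8378 + (3428 - 2928)) - 227)) = 2*sqrt(-2377 + ((8378 + 500) - 227)) = 2*sqrt(-2377 + (8878 - 227)) = 2*sqrt(-2377 + 8651) = 2*sqrt(6274) ≈ 158.42)
y = 3*sqrt(503) (y = sqrt(-1284 + 5811) = sqrt(4527) = 3*sqrt(503) ≈ 67.283)
l(140)/y + 21542/Y = 140/((3*sqrt(503))) + 21542/((2*sqrt(6274))) = 140*(sqrt(503)/1509) + 21542*(sqrt(6274)/12548) = 140*sqrt(503)/1509 + 10771*sqrt(6274)/6274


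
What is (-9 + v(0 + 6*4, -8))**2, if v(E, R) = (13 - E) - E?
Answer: 1936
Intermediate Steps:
v(E, R) = 13 - 2*E
(-9 + v(0 + 6*4, -8))**2 = (-9 + (13 - 2*(0 + 6*4)))**2 = (-9 + (13 - 2*(0 + 24)))**2 = (-9 + (13 - 2*24))**2 = (-9 + (13 - 48))**2 = (-9 - 35)**2 = (-44)**2 = 1936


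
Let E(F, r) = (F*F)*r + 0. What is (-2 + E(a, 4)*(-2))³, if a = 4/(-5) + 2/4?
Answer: -314432/15625 ≈ -20.124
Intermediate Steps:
a = -3/10 (a = 4*(-⅕) + 2*(¼) = -⅘ + ½ = -3/10 ≈ -0.30000)
E(F, r) = r*F² (E(F, r) = F²*r + 0 = r*F² + 0 = r*F²)
(-2 + E(a, 4)*(-2))³ = (-2 + (4*(-3/10)²)*(-2))³ = (-2 + (4*(9/100))*(-2))³ = (-2 + (9/25)*(-2))³ = (-2 - 18/25)³ = (-68/25)³ = -314432/15625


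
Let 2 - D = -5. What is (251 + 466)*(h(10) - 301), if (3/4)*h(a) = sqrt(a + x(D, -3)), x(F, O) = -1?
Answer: -212949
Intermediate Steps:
D = 7 (D = 2 - 1*(-5) = 2 + 5 = 7)
h(a) = 4*sqrt(-1 + a)/3 (h(a) = 4*sqrt(a - 1)/3 = 4*sqrt(-1 + a)/3)
(251 + 466)*(h(10) - 301) = (251 + 466)*(4*sqrt(-1 + 10)/3 - 301) = 717*(4*sqrt(9)/3 - 301) = 717*((4/3)*3 - 301) = 717*(4 - 301) = 717*(-297) = -212949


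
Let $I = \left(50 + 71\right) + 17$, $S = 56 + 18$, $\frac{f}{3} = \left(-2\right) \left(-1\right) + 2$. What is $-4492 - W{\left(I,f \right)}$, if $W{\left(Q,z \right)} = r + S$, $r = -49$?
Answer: $-4517$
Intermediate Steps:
$f = 12$ ($f = 3 \left(\left(-2\right) \left(-1\right) + 2\right) = 3 \left(2 + 2\right) = 3 \cdot 4 = 12$)
$S = 74$
$I = 138$ ($I = 121 + 17 = 138$)
$W{\left(Q,z \right)} = 25$ ($W{\left(Q,z \right)} = -49 + 74 = 25$)
$-4492 - W{\left(I,f \right)} = -4492 - 25 = -4517$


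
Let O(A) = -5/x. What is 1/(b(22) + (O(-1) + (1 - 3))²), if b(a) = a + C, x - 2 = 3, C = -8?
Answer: 1/23 ≈ 0.043478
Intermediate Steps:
x = 5 (x = 2 + 3 = 5)
O(A) = -1 (O(A) = -5/5 = -5*⅕ = -1)
b(a) = -8 + a (b(a) = a - 8 = -8 + a)
1/(b(22) + (O(-1) + (1 - 3))²) = 1/((-8 + 22) + (-1 + (1 - 3))²) = 1/(14 + (-1 - 2)²) = 1/(14 + (-3)²) = 1/(14 + 9) = 1/23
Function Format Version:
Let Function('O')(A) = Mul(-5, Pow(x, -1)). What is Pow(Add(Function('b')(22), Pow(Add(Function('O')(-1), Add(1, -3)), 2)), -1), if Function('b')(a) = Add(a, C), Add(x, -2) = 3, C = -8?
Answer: Rational(1, 23) ≈ 0.043478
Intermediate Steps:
x = 5 (x = Add(2, 3) = 5)
Function('O')(A) = -1 (Function('O')(A) = Mul(-5, Pow(5, -1)) = Mul(-5, Rational(1, 5)) = -1)
Function('b')(a) = Add(-8, a) (Function('b')(a) = Add(a, -8) = Add(-8, a))
Pow(Add(Function('b')(22), Pow(Add(Function('O')(-1), Add(1, -3)), 2)), -1) = Pow(Add(Add(-8, 22), Pow(Add(-1, Add(1, -3)), 2)), -1) = Pow(Add(14, Pow(Add(-1, -2), 2)), -1) = Pow(Add(14, Pow(-3, 2)), -1) = Pow(Add(14, 9), -1) = Pow(23, -1) = Rational(1, 23)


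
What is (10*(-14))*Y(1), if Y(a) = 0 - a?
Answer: 140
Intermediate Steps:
Y(a) = -a
(10*(-14))*Y(1) = (10*(-14))*(-1*1) = -140*(-1) = 140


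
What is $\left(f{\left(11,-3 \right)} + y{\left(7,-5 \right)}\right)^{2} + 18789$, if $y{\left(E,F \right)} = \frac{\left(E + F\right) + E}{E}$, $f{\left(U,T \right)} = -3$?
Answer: $\frac{920805}{49} \approx 18792.0$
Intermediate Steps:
$y{\left(E,F \right)} = \frac{F + 2 E}{E}$
$\left(f{\left(11,-3 \right)} + y{\left(7,-5 \right)}\right)^{2} + 18789 = \left(-3 + \left(2 - \frac{5}{7}\right)\right)^{2} + 18789 = \left(-3 + \frac{9}{7}\right)^{2} + 18789 = \left(- \frac{12}{7}\right)^{2} + 18789 = \frac{144}{49} + 18789 = \frac{920805}{49}$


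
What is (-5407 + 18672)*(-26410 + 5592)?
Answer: -276150770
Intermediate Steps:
(-5407 + 18672)*(-26410 + 5592) = 13265*(-20818) = -276150770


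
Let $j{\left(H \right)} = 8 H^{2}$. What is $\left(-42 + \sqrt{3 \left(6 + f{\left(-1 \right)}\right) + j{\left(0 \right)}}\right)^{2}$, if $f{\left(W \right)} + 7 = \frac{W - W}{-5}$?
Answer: $\left(42 - i \sqrt{3}\right)^{2} \approx 1761.0 - 145.49 i$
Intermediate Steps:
$f{\left(W \right)} = -7$ ($f{\left(W \right)} = -7 + \frac{W - W}{-5} = -7 + 0 \left(- \frac{1}{5}\right) = -7 + 0 = -7$)
$\left(-42 + \sqrt{3 \left(6 + f{\left(-1 \right)}\right) + j{\left(0 \right)}}\right)^{2} = \left(-42 + \sqrt{3 \left(6 - 7\right) + 8 \cdot 0^{2}}\right)^{2} = \left(-42 + \sqrt{3 \left(-1\right) + 8 \cdot 0}\right)^{2} = \left(-42 + \sqrt{-3 + 0}\right)^{2} = \left(-42 + \sqrt{-3}\right)^{2} = \left(-42 + i \sqrt{3}\right)^{2}$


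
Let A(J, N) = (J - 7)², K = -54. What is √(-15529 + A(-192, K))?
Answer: 2*√6018 ≈ 155.15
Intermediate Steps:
A(J, N) = (-7 + J)²
√(-15529 + A(-192, K)) = √(-15529 + (-7 - 192)²) = √(-15529 + (-199)²) = √(-15529 + 39601) = √24072 = 2*√6018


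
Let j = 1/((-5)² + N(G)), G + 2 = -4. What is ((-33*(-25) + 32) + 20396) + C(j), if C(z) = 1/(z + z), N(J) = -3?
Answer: 21264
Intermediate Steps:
G = -6 (G = -2 - 4 = -6)
j = 1/22 (j = 1/((-5)² - 3) = 1/(25 - 3) = 1/22 ≈ 0.045455)
C(z) = 1/(2*z)
((-33*(-25) + 32) + 20396) + C(j) = ((-33*(-25) + 32) + 20396) + 1/(2*(1/22)) = ((825 + 32) + 20396) + (½)*22 = (857 + 20396) + 11 = 21253 + 11 = 21264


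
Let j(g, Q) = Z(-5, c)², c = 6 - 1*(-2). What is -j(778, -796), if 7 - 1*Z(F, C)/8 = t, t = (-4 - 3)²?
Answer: -112896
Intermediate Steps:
c = 8 (c = 6 + 2 = 8)
t = 49 (t = (-7)² = 49)
Z(F, C) = -336 (Z(F, C) = 56 - 8*49 = 56 - 392 = -336)
j(g, Q) = 112896 (j(g, Q) = (-336)² = 112896)
-j(778, -796) = -1*112896 = -112896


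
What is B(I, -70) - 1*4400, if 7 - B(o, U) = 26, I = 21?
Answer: -4419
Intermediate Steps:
B(o, U) = -19 (B(o, U) = 7 - 1*26 = 7 - 26 = -19)
B(I, -70) - 1*4400 = -19 - 1*4400 = -19 - 4400 = -4419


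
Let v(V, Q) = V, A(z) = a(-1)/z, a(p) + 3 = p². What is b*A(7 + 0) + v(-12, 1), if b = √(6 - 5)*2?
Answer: -88/7 ≈ -12.571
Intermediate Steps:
a(p) = -3 + p²
A(z) = -2/z (A(z) = (-3 + (-1)²)/z = (-3 + 1)/z = -2/z)
b = 2 (b = √1*2 = 1*2 = 2)
b*A(7 + 0) + v(-12, 1) = 2*(-2/(7 + 0)) - 12 = 2*(-2/7) - 12 = -4/7 - 12 = -88/7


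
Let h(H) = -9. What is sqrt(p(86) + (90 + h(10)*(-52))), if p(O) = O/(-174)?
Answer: 13*sqrt(24969)/87 ≈ 23.612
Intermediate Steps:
p(O) = -O/174 (p(O) = O*(-1/174) = -O/174)
sqrt(p(86) + (90 + h(10)*(-52))) = sqrt(-1/174*86 + (90 - 9*(-52))) = sqrt(-43/87 + (90 + 468)) = sqrt(-43/87 + 558) = sqrt(48503/87) = 13*sqrt(24969)/87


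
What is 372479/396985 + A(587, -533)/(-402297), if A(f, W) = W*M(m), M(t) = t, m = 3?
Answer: 50160654426/53235291515 ≈ 0.94224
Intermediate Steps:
A(f, W) = 3*W (A(f, W) = W*3 = 3*W)
372479/396985 + A(587, -533)/(-402297) = 372479/396985 + (3*(-533))/(-402297) = 372479*(1/396985) - 1599*(-1/402297) = 372479/396985 + 533/134099 = 50160654426/53235291515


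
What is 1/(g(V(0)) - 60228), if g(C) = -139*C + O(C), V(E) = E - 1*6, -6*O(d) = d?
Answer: -1/59393 ≈ -1.6837e-5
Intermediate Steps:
O(d) = -d/6
V(E) = -6 + E (V(E) = E - 6 = -6 + E)
g(C) = -835*C/6 (g(C) = -139*C - C/6 = -835*C/6)
1/(g(V(0)) - 60228) = 1/(-835*(-6 + 0)/6 - 60228) = 1/(-835/6*(-6) - 60228) = 1/(835 - 60228) = 1/(-59393) = -1/59393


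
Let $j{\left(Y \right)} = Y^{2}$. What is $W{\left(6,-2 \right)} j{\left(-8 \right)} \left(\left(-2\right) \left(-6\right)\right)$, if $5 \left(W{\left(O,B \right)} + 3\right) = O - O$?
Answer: $-2304$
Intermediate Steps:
$W{\left(O,B \right)} = -3$ ($W{\left(O,B \right)} = -3 + \frac{O - O}{5} = -3 + \frac{1}{5} \cdot 0 = -3 + 0 = -3$)
$W{\left(6,-2 \right)} j{\left(-8 \right)} \left(\left(-2\right) \left(-6\right)\right) = - 3 \left(-8\right)^{2} \left(\left(-2\right) \left(-6\right)\right) = \left(-3\right) 64 \cdot 12 = \left(-192\right) 12 = -2304$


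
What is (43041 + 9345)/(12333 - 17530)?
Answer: -52386/5197 ≈ -10.080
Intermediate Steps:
(43041 + 9345)/(12333 - 17530) = 52386/(-5197) = 52386*(-1/5197) = -52386/5197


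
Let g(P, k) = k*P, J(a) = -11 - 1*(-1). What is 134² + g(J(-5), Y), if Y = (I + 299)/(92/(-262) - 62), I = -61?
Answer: 36744097/2042 ≈ 17994.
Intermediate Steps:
J(a) = -10 (J(a) = -11 + 1 = -10)
Y = -15589/4084 (Y = (-61 + 299)/(92/(-262) - 62) = 238/(92*(-1/262) - 62) = 238/(-46/131 - 62) = 238/(-8168/131) = 238*(-131/8168) = -15589/4084 ≈ -3.8171)
g(P, k) = P*k
134² + g(J(-5), Y) = 134² - 10*(-15589/4084) = 17956 + 77945/2042 = 36744097/2042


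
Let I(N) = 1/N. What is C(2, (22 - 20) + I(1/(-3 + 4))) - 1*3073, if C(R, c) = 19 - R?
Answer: -3056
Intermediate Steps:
I(N) = 1/N
C(2, (22 - 20) + I(1/(-3 + 4))) - 1*3073 = (19 - 1*2) - 1*3073 = (19 - 2) - 3073 = 17 - 3073 = -3056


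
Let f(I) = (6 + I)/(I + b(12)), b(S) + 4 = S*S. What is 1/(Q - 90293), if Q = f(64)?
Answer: -102/9209851 ≈ -1.1075e-5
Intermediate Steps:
b(S) = -4 + S**2 (b(S) = -4 + S*S = -4 + S**2)
f(I) = (6 + I)/(140 + I) (f(I) = (6 + I)/(I + (-4 + 12**2)) = (6 + I)/(I + (-4 + 144)) = (6 + I)/(I + 140) = (6 + I)/(140 + I))
Q = 35/102 (Q = (6 + 64)/(140 + 64) = 70/204 = (1/204)*70 = 35/102 ≈ 0.34314)
1/(Q - 90293) = 1/(35/102 - 90293) = 1/(-9209851/102) = -102/9209851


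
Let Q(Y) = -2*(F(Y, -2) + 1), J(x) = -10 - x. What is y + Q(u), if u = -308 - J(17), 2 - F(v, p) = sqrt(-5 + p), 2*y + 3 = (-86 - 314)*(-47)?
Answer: 18785/2 + 2*I*sqrt(7) ≈ 9392.5 + 5.2915*I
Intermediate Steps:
y = 18797/2 (y = -3/2 + ((-86 - 314)*(-47))/2 = -3/2 + (-400*(-47))/2 = -3/2 + (1/2)*18800 = -3/2 + 9400 = 18797/2 ≈ 9398.5)
F(v, p) = 2 - sqrt(-5 + p)
u = -281 (u = -308 - (-10 - 1*17) = -308 - (-10 - 17) = -308 - 1*(-27) = -308 + 27 = -281)
Q(Y) = -6 + 2*I*sqrt(7) (Q(Y) = -2*((2 - sqrt(-5 - 2)) + 1) = -2*((2 - sqrt(-7)) + 1) = -2*((2 - I*sqrt(7)) + 1) = -2*(3 - I*sqrt(7)) = -6 + 2*I*sqrt(7))
y + Q(u) = 18797/2 + (-6 + 2*I*sqrt(7)) = 18785/2 + 2*I*sqrt(7)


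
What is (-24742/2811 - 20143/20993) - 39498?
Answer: -2331405266633/59011323 ≈ -39508.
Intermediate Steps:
(-24742/2811 - 20143/20993) - 39498 = -576030779/59011323 - 39498 = -2331405266633/59011323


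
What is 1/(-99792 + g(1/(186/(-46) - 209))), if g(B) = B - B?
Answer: -1/99792 ≈ -1.0021e-5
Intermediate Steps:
g(B) = 0
1/(-99792 + g(1/(186/(-46) - 209))) = 1/(-99792 + 0) = 1/(-99792) = -1/99792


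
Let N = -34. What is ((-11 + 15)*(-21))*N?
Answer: 2856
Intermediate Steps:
((-11 + 15)*(-21))*N = ((-11 + 15)*(-21))*(-34) = (4*(-21))*(-34) = -84*(-34) = 2856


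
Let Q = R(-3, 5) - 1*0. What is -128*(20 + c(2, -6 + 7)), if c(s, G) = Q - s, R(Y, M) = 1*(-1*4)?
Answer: -1792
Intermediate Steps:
R(Y, M) = -4 (R(Y, M) = 1*(-4) = -4)
Q = -4 (Q = -4 - 1*0 = -4 + 0 = -4)
c(s, G) = -4 - s
-128*(20 + c(2, -6 + 7)) = -128*(20 + (-4 - 1*2)) = -128*(20 + (-4 - 2)) = -128*(20 - 6) = -128*14 = -1792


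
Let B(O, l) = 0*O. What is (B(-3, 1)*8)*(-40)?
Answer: 0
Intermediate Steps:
B(O, l) = 0
(B(-3, 1)*8)*(-40) = (0*8)*(-40) = 0*(-40) = 0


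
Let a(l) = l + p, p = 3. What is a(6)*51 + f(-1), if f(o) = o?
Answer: 458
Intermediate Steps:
a(l) = 3 + l (a(l) = l + 3 = 3 + l)
a(6)*51 + f(-1) = (3 + 6)*51 - 1 = 9*51 - 1 = 459 - 1 = 458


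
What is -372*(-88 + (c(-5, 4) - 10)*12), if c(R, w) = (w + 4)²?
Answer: -208320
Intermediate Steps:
c(R, w) = (4 + w)²
-372*(-88 + (c(-5, 4) - 10)*12) = -372*(-88 + ((4 + 4)² - 10)*12) = -372*(-88 + (8² - 10)*12) = -372*(-88 + (64 - 10)*12) = -372*(-88 + 54*12) = -372*(-88 + 648) = -372*560 = -208320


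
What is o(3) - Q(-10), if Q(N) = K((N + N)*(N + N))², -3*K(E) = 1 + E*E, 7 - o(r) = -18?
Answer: -25600319776/9 ≈ -2.8445e+9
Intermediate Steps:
o(r) = 25 (o(r) = 7 - 1*(-18) = 7 + 18 = 25)
K(E) = -⅓ - E²/3 (K(E) = -(1 + E*E)/3 = -(1 + E²)/3 = -⅓ - E²/3)
Q(N) = (-⅓ - 16*N⁴/3)² (Q(N) = (-⅓ - (N + N)⁴/3)² = (-⅓ - 16*N⁴/3)²)
o(3) - Q(-10) = 25 - (1 + 16*(-10)⁴)²/9 = 25 - (1 + 16*10000)²/9 = 25 - (1 + 160000)²/9 = 25 - 160001²/9 = 25 - 25600320001/9 = -25600319776/9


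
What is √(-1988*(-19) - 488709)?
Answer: I*√450937 ≈ 671.52*I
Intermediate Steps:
√(-1988*(-19) - 488709) = √(37772 - 488709) = √(-450937) = I*√450937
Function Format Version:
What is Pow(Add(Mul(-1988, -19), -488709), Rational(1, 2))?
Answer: Mul(I, Pow(450937, Rational(1, 2))) ≈ Mul(671.52, I)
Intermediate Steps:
Pow(Add(Mul(-1988, -19), -488709), Rational(1, 2)) = Pow(Add(37772, -488709), Rational(1, 2)) = Pow(-450937, Rational(1, 2)) = Mul(I, Pow(450937, Rational(1, 2)))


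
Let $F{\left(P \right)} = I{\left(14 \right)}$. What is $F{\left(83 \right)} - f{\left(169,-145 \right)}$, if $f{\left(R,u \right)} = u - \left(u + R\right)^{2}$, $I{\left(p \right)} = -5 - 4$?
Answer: $712$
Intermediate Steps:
$I{\left(p \right)} = -9$
$F{\left(P \right)} = -9$
$f{\left(R,u \right)} = u - \left(R + u\right)^{2}$
$F{\left(83 \right)} - f{\left(169,-145 \right)} = -9 - \left(-145 - \left(169 - 145\right)^{2}\right) = -9 - \left(-145 - 24^{2}\right) = -9 - \left(-145 - 576\right) = -9 - -721 = -9 + 721 = 712$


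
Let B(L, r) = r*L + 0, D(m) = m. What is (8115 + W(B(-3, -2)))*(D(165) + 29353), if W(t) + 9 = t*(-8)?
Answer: 237856044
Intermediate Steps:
B(L, r) = L*r (B(L, r) = L*r + 0 = L*r)
W(t) = -9 - 8*t (W(t) = -9 + t*(-8) = -9 - 8*t)
(8115 + W(B(-3, -2)))*(D(165) + 29353) = (8115 + (-9 - (-24)*(-2)))*(165 + 29353) = (8115 + (-9 - 8*6))*29518 = (8115 + (-9 - 48))*29518 = (8115 - 57)*29518 = 8058*29518 = 237856044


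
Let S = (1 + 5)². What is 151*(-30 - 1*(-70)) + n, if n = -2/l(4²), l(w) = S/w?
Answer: 54352/9 ≈ 6039.1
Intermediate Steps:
S = 36 (S = 6² = 36)
l(w) = 36/w
n = -8/9 (n = -2/(36/(4²)) = -2/(36/16) = -2/(36*(1/16)) = -2/9/4 = -2*4/9 = -8/9 ≈ -0.88889)
151*(-30 - 1*(-70)) + n = 151*(-30 - 1*(-70)) - 8/9 = 151*(-30 + 70) - 8/9 = 151*40 - 8/9 = 6040 - 8/9 = 54352/9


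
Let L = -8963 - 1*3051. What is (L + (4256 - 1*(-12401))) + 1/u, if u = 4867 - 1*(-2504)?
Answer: 34223554/7371 ≈ 4643.0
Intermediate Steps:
u = 7371 (u = 4867 + 2504 = 7371)
L = -12014 (L = -8963 - 3051 = -12014)
(L + (4256 - 1*(-12401))) + 1/u = (-12014 + (4256 - 1*(-12401))) + 1/7371 = (-12014 + (4256 + 12401)) + 1/7371 = (-12014 + 16657) + 1/7371 = 4643 + 1/7371 = 34223554/7371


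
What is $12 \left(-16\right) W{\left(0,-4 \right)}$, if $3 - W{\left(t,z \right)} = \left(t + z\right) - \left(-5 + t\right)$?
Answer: $-384$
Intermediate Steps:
$W{\left(t,z \right)} = -2 - z$ ($W{\left(t,z \right)} = 3 - \left(\left(t + z\right) - \left(-5 + t\right)\right) = 3 - \left(5 + z\right) = -2 - z$)
$12 \left(-16\right) W{\left(0,-4 \right)} = 12 \left(-16\right) \left(-2 - -4\right) = - 192 \left(-2 + 4\right) = \left(-192\right) 2 = -384$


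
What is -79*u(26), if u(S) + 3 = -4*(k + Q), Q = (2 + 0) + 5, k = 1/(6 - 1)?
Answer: 12561/5 ≈ 2512.2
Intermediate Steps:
k = ⅕ (k = 1/5 = ⅕ ≈ 0.20000)
Q = 7 (Q = 2 + 5 = 7)
u(S) = -159/5 (u(S) = -3 - 4*(⅕ + 7) = -3 - 4*36/5 = -3 - 144/5 = -159/5)
-79*u(26) = -79*(-159/5) = 12561/5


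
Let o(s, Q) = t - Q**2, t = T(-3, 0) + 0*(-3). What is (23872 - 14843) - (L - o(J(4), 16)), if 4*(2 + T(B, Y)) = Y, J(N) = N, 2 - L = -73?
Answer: 8696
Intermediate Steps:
L = 75 (L = 2 - 1*(-73) = 2 + 73 = 75)
T(B, Y) = -2 + Y/4
t = -2 (t = (-2 + (1/4)*0) + 0*(-3) = (-2 + 0) + 0 = -2 + 0 = -2)
o(s, Q) = -2 - Q**2
(23872 - 14843) - (L - o(J(4), 16)) = (23872 - 14843) - (75 - (-2 - 1*16**2)) = 9029 - (75 - (-2 - 1*256)) = 9029 - (75 - (-2 - 256)) = 9029 - (75 - 1*(-258)) = 9029 - (75 + 258) = 9029 - 1*333 = 9029 - 333 = 8696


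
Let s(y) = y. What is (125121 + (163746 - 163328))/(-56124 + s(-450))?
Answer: -125539/56574 ≈ -2.2190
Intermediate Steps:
(125121 + (163746 - 163328))/(-56124 + s(-450)) = (125121 + (163746 - 163328))/(-56124 - 450) = (125121 + 418)/(-56574) = 125539*(-1/56574) = -125539/56574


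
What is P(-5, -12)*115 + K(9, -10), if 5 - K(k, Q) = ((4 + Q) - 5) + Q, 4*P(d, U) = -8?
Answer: -204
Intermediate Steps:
P(d, U) = -2 (P(d, U) = (¼)*(-8) = -2)
K(k, Q) = 6 - 2*Q (K(k, Q) = 5 - (((4 + Q) - 5) + Q) = 5 - ((-1 + Q) + Q) = 5 - (-1 + 2*Q) = 5 + (1 - 2*Q) = 6 - 2*Q)
P(-5, -12)*115 + K(9, -10) = -2*115 + (6 - 2*(-10)) = -230 + (6 + 20) = -230 + 26 = -204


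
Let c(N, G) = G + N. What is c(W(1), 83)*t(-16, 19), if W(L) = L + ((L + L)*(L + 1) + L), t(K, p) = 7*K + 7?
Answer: -9345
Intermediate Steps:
t(K, p) = 7 + 7*K
W(L) = 2*L + 2*L*(1 + L) (W(L) = L + ((2*L)*(1 + L) + L) = L + (2*L*(1 + L) + L) = L + (L + 2*L*(1 + L)) = 2*L + 2*L*(1 + L))
c(W(1), 83)*t(-16, 19) = (83 + 2*1*(2 + 1))*(7 + 7*(-16)) = (83 + 2*1*3)*(7 - 112) = (83 + 6)*(-105) = 89*(-105) = -9345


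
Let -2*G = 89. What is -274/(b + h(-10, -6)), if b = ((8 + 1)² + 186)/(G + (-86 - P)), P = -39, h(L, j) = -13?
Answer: 16714/971 ≈ 17.213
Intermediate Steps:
G = -89/2 (G = -½*89 = -89/2 ≈ -44.500)
b = -178/61 (b = ((8 + 1)² + 186)/(-89/2 + (-86 - 1*(-39))) = (9² + 186)/(-89/2 + (-86 + 39)) = (81 + 186)/(-89/2 - 47) = 267/(-183/2) = 267*(-2/183) = -178/61 ≈ -2.9180)
-274/(b + h(-10, -6)) = -274/(-178/61 - 13) = -274/(-971/61) = -274*(-61/971) = 16714/971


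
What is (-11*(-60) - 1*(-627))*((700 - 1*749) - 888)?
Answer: -1205919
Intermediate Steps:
(-11*(-60) - 1*(-627))*((700 - 1*749) - 888) = (660 + 627)*((700 - 749) - 888) = 1287*(-49 - 888) = 1287*(-937) = -1205919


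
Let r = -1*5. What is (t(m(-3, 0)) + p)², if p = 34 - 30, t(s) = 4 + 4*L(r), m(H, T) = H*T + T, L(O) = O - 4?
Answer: 784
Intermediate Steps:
r = -5
L(O) = -4 + O
m(H, T) = T + H*T
t(s) = -32 (t(s) = 4 + 4*(-4 - 5) = 4 + 4*(-9) = 4 - 36 = -32)
p = 4
(t(m(-3, 0)) + p)² = (-32 + 4)² = (-28)² = 784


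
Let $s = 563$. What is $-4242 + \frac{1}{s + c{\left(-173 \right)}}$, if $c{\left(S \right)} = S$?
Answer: $- \frac{1654379}{390} \approx -4242.0$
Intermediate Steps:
$-4242 + \frac{1}{s + c{\left(-173 \right)}} = -4242 + \frac{1}{563 - 173} = -4242 + \frac{1}{390} = - \frac{1654379}{390}$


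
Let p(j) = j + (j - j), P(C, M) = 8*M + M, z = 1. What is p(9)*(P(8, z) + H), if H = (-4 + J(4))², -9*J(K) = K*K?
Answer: 3433/9 ≈ 381.44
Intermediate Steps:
J(K) = -K²/9 (J(K) = -K*K/9 = -K²/9)
P(C, M) = 9*M
H = 2704/81 (H = (-4 - ⅑*4²)² = (-4 - ⅑*16)² = (-4 - 16/9)² = (-52/9)² = 2704/81 ≈ 33.383)
p(j) = j (p(j) = j + 0 = j)
p(9)*(P(8, z) + H) = 9*(9*1 + 2704/81) = 9*(9 + 2704/81) = 9*(3433/81) = 3433/9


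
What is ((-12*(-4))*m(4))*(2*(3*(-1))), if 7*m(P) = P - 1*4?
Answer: 0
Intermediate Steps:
m(P) = -4/7 + P/7 (m(P) = (P - 1*4)/7 = (P - 4)/7 = (-4 + P)/7 = -4/7 + P/7)
((-12*(-4))*m(4))*(2*(3*(-1))) = ((-12*(-4))*(-4/7 + (⅐)*4))*(2*(3*(-1))) = (48*(-4/7 + 4/7))*(2*(-3)) = (48*0)*(-6) = 0*(-6) = 0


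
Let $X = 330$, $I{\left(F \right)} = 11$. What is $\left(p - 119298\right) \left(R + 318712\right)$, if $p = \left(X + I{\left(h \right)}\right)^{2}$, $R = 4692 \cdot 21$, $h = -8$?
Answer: $-1258825148$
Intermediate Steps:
$R = 98532$
$p = 116281$ ($p = \left(330 + 11\right)^{2} = 341^{2} = 116281$)
$\left(p - 119298\right) \left(R + 318712\right) = \left(116281 - 119298\right) \left(98532 + 318712\right) = \left(116281 + \left(\left(-96450 + 115021\right) - 137869\right)\right) 417244 = \left(116281 + \left(18571 - 137869\right)\right) 417244 = \left(116281 - 119298\right) 417244 = \left(-3017\right) 417244 = -1258825148$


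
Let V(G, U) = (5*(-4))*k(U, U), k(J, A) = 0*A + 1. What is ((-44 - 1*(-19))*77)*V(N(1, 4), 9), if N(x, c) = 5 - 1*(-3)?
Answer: 38500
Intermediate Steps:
k(J, A) = 1 (k(J, A) = 0 + 1 = 1)
N(x, c) = 8 (N(x, c) = 5 + 3 = 8)
V(G, U) = -20 (V(G, U) = (5*(-4))*1 = -20*1 = -20)
((-44 - 1*(-19))*77)*V(N(1, 4), 9) = ((-44 - 1*(-19))*77)*(-20) = ((-44 + 19)*77)*(-20) = -25*77*(-20) = -1925*(-20) = 38500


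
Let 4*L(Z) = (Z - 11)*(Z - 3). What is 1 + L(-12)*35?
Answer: 12079/4 ≈ 3019.8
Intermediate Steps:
L(Z) = (-11 + Z)*(-3 + Z)/4 (L(Z) = ((Z - 11)*(Z - 3))/4 = ((-11 + Z)*(-3 + Z))/4 = (-11 + Z)*(-3 + Z)/4)
1 + L(-12)*35 = 1 + (33/4 - 7/2*(-12) + (1/4)*(-12)**2)*35 = 1 + (33/4 + 42 + (1/4)*144)*35 = 1 + (33/4 + 42 + 36)*35 = 1 + (345/4)*35 = 1 + 12075/4 = 12079/4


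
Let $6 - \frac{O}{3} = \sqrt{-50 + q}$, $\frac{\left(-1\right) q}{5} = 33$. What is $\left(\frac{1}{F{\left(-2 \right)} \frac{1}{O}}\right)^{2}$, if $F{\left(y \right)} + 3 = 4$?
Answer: $9 \left(6 - i \sqrt{215}\right)^{2} \approx -1611.0 - 1583.6 i$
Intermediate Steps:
$q = -165$ ($q = \left(-5\right) 33 = -165$)
$F{\left(y \right)} = 1$ ($F{\left(y \right)} = -3 + 4 = 1$)
$O = 18 - 3 i \sqrt{215}$ ($O = 18 - 3 \sqrt{-50 - 165} = 18 - 3 \sqrt{-215} = 18 - 3 i \sqrt{215} \approx 18.0 - 43.989 i$)
$\left(\frac{1}{F{\left(-2 \right)} \frac{1}{O}}\right)^{2} = \left(\frac{1}{1 \frac{1}{18 - 3 i \sqrt{215}}}\right)^{2} = \left(\frac{1}{\frac{1}{18 - 3 i \sqrt{215}}}\right)^{2} = \left(18 - 3 i \sqrt{215}\right)^{2}$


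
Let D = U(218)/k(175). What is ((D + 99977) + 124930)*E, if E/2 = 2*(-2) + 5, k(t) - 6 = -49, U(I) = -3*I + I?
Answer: 19342874/43 ≈ 4.4983e+5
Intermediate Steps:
U(I) = -2*I
k(t) = -43 (k(t) = 6 - 49 = -43)
D = 436/43 (D = -2*218/(-43) = -436*(-1/43) = 436/43 ≈ 10.140)
E = 2 (E = 2*(2*(-2) + 5) = 2*(-4 + 5) = 2*1 = 2)
((D + 99977) + 124930)*E = ((436/43 + 99977) + 124930)*2 = (4299447/43 + 124930)*2 = (9671437/43)*2 = 19342874/43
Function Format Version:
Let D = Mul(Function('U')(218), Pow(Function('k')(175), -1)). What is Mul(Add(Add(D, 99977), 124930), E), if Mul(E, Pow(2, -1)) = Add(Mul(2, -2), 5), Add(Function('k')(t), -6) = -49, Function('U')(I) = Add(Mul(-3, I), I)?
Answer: Rational(19342874, 43) ≈ 4.4983e+5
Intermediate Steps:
Function('U')(I) = Mul(-2, I)
Function('k')(t) = -43 (Function('k')(t) = Add(6, -49) = -43)
D = Rational(436, 43) (D = Mul(Mul(-2, 218), Pow(-43, -1)) = Mul(-436, Rational(-1, 43)) = Rational(436, 43) ≈ 10.140)
E = 2 (E = Mul(2, Add(Mul(2, -2), 5)) = Mul(2, Add(-4, 5)) = Mul(2, 1) = 2)
Mul(Add(Add(D, 99977), 124930), E) = Mul(Add(Add(Rational(436, 43), 99977), 124930), 2) = Mul(Add(Rational(4299447, 43), 124930), 2) = Mul(Rational(9671437, 43), 2) = Rational(19342874, 43)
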